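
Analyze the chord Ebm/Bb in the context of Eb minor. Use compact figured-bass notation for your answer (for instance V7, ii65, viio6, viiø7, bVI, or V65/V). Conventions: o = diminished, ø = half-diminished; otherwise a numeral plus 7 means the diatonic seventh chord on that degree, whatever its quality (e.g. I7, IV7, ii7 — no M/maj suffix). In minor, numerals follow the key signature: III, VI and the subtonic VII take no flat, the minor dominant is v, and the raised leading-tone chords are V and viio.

i64

The pitches Eb-Gb-Bb form a minor triad rooted on Eb.
Eb is scale degree 1 in Eb minor, and a minor triad on that degree is written i.
With Bb in the bass the chord is in second inversion, so the figured bass is 64.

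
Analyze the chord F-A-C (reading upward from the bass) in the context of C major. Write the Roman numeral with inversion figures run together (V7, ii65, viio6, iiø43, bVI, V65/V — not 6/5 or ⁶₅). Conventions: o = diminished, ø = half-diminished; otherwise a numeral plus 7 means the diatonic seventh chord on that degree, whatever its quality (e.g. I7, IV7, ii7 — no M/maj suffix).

IV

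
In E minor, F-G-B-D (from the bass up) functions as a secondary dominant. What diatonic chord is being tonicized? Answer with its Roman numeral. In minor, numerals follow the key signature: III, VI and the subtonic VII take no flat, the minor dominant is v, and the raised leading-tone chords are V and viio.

The chord is a dominant seventh chord on G.
A dominant resolves down a perfect fifth: G → C. In E minor, C is scale degree 6, i.e. VI.

VI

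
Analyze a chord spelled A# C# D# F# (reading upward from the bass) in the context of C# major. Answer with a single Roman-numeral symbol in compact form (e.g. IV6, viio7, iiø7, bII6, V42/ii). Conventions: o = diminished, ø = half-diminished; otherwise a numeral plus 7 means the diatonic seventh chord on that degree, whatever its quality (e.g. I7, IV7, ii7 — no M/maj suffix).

ii43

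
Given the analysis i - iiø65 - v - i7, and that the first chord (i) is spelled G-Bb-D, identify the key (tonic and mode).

G minor

The chord Gm is a minor triad rooted on G; its label is i.
If G is scale degree 1 and the mode makes that degree carry a minor triad, the tonic is G and the mode is minor.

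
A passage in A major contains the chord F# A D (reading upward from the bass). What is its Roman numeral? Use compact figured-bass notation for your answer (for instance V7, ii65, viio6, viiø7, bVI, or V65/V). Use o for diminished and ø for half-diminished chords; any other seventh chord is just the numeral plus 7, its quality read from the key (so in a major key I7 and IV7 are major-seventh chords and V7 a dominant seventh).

IV6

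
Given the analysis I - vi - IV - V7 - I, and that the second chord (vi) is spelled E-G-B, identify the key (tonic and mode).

G major

The chord Em is a minor triad rooted on E; its label is vi.
vi on E implies E is the submediant; that puts the tonic at G, and the lowercase numeral fits major mode.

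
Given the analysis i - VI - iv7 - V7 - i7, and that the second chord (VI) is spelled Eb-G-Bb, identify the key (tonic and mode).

G minor

The chord Eb is a major triad rooted on Eb; its label is VI.
If Eb is scale degree 6 and the mode makes that degree carry a major triad, the tonic is G and the mode is minor.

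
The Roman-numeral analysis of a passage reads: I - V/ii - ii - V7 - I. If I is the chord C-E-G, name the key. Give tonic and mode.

C major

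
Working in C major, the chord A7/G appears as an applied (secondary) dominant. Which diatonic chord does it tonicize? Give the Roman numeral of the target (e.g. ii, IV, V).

ii

The chord is a dominant seventh chord on A.
A dominant resolves down a perfect fifth: A → D. In C major, D is scale degree 2, i.e. ii.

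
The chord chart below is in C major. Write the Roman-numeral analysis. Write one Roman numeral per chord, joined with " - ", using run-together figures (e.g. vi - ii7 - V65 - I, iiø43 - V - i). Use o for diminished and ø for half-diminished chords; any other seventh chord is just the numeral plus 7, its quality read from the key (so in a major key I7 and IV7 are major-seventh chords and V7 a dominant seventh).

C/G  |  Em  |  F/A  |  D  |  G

C/G: root C is the tonic; major triad there is I64.
Em has root E, degree 3 in C major, so iii.
F/A has root F, degree 4 in C major, so IV6.
D: a major triad on D, the applied dominant of V → V/V.
G: root G is the dominant; major triad there is V.

I64 - iii - IV6 - V/V - V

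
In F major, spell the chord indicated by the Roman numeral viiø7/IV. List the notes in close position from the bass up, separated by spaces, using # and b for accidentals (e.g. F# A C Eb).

A C Eb G

The slash marks an applied leading-tone chord: viio of IV. In F major, IV is Bb, so the leading tone to it is A, a half step below.
Building a half-diminished seventh chord on A gives A-C-Eb-G.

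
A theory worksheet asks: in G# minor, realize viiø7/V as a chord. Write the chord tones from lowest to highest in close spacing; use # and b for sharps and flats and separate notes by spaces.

The slash marks an applied leading-tone chord: viio of V. In G# minor, V is D#, so the leading tone to it is C##, a half step below.
Building a half-diminished seventh chord on C## gives C##-E#-G#-B#.

C## E# G# B#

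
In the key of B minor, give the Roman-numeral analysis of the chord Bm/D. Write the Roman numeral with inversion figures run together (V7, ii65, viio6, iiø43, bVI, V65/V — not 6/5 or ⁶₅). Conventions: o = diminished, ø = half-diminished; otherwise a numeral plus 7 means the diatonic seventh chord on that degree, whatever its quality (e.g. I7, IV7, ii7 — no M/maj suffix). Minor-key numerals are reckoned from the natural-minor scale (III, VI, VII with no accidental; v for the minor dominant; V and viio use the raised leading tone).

The pitches B-D-F# form a minor triad rooted on B.
B is scale degree 1 in B minor, and a minor triad on that degree is written i.
With D in the bass the chord is in first inversion, so the figured bass is 6.

i6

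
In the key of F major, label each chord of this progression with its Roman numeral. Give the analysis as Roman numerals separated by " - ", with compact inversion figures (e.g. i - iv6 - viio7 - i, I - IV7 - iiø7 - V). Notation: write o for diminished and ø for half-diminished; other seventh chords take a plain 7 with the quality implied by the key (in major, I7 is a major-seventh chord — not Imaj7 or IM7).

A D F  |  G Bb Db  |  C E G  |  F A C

vi64 - iio - V - I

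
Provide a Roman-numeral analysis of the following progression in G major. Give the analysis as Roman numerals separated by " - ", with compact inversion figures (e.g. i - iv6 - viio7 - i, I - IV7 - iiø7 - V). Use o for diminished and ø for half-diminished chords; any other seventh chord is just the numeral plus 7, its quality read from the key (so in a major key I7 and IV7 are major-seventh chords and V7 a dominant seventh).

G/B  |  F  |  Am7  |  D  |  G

I6 - bVII - ii7 - V - I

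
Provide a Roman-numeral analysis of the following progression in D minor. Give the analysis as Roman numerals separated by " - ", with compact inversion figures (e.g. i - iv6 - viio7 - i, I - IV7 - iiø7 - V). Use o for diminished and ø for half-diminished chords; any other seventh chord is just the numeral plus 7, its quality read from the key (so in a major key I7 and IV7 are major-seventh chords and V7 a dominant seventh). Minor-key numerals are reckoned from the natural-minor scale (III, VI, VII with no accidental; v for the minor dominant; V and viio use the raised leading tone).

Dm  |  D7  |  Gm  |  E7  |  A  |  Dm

Dm: minor triad on D = scale degree 1 → i.
D7 is the secondary dominant of iv (dominant seventh chord on D): V7/iv.
Gm: minor triad on G = scale degree 4 → iv.
E7: chromatic; E is V of V, so V7/V.
A: root A is the dominant; major triad there is V.
Dm: minor triad on D = scale degree 1 → i.

i - V7/iv - iv - V7/V - V - i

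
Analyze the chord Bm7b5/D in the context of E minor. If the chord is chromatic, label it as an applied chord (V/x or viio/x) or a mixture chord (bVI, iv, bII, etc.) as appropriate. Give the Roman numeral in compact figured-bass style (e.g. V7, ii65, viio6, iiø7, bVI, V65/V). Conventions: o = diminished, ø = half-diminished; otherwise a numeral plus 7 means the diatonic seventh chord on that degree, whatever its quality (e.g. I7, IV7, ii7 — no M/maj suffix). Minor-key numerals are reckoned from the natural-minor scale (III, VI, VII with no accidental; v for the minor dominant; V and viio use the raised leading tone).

Stacked in thirds the chord is B-D-F-A: a half-diminished seventh chord on B.
B sits a half step below C (VI in E minor); a diminished chord there is the applied leading-tone chord of VI.
With D in the bass the chord is in first inversion, so the figured bass is 65.

viiø65/VI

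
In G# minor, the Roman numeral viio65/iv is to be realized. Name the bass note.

D#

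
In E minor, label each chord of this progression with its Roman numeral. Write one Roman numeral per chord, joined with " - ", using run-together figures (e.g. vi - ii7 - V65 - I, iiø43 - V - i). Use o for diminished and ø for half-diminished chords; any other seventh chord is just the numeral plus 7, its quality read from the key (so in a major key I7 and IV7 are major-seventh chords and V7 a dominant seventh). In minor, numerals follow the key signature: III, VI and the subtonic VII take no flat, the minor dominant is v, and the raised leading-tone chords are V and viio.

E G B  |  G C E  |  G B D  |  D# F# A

E-G-B: minor triad on E = scale degree 1 → i.
G-C-E has root C, degree 6 in E minor, so VI64.
G-B-D: major triad on G = scale degree 3 → III.
D#-F#-A: diminished triad on D# = scale degree 7 → viio.

i - VI64 - III - viio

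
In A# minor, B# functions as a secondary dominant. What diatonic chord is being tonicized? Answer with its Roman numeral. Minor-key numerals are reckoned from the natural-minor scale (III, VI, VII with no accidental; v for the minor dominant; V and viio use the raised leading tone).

The chord is a major triad on B#.
A dominant resolves down a perfect fifth: B# → E#. In A# minor, E# is scale degree 5, i.e. V.

V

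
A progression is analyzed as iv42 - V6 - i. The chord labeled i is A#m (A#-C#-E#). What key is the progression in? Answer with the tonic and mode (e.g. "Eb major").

The anchor chord is a minor triad on A#, labeled i.
If A# is scale degree 1 and the mode makes that degree carry a minor triad, the tonic is A# and the mode is minor.

A# minor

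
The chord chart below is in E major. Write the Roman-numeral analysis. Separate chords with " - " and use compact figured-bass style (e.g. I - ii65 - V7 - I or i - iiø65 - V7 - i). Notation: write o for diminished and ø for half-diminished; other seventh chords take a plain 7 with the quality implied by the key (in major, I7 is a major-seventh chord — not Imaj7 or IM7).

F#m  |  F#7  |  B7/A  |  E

ii - V7/V - V42 - I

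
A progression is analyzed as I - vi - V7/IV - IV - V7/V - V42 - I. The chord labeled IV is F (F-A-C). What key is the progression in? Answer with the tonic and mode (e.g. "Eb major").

C major

The anchor chord is a major triad on F, labeled IV.
IV on F implies F is the subdominant; that puts the tonic at C, and the uppercase numeral fits major mode.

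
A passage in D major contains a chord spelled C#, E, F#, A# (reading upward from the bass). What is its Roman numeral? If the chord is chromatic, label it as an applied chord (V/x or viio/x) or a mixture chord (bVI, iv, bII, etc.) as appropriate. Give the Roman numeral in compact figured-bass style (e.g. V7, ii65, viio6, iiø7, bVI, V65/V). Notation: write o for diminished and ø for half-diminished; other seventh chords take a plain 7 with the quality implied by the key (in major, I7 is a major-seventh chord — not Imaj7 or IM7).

V43/vi

Stacked in thirds the chord is F#-A#-C#-E: a dominant seventh chord on F#.
F# is not a diatonic chord root with this quality in D major, but it lies a perfect fifth above B (vi), so the chord functions as an applied dominant of vi.
With C# in the bass the chord is in second inversion, so the figured bass is 43.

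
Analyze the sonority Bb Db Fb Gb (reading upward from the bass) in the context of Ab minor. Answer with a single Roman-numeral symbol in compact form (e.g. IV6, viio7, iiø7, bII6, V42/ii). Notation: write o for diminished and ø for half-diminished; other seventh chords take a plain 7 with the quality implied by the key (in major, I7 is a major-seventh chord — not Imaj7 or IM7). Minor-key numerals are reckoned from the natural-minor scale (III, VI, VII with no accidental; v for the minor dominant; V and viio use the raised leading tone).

Stacked in thirds the chord is Gb-Bb-Db-Fb: a dominant seventh chord on Gb.
Gb is scale degree 7 in Ab minor, and a dominant seventh chord on that degree is written VII7.
With Bb in the bass the chord is in first inversion, so the figured bass is 65.

VII65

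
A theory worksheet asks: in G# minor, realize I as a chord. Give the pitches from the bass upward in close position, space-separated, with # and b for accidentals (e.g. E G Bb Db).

I is the major tonic (Picardy third), borrowed from the parallel major. In G# minor that root is G#.
So the chord is G#-B#-D#, a major triad.

G# B# D#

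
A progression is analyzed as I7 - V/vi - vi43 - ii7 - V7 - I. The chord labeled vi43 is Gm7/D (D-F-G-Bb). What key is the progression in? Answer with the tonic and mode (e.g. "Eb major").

Bb major

vi43 is given as D-F-G-Bb — a minor seventh chord with root G.
vi43 on G implies G is the submediant; that puts the tonic at Bb, and the lowercase numeral fits major mode.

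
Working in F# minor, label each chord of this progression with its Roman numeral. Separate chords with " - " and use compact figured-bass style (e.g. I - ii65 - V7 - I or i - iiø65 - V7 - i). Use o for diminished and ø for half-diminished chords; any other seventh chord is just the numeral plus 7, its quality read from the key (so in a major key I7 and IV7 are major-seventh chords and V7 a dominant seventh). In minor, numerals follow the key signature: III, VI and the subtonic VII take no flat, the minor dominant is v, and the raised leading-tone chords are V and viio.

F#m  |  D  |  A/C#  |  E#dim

i - VI - III6 - viio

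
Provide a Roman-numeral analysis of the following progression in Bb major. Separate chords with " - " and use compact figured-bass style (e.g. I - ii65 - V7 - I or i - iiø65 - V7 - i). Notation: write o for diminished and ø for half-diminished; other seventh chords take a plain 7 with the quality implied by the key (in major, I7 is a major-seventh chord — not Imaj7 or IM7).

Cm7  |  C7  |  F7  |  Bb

Cm7: root C is the supertonic; minor seventh chord there is ii7.
C7: chromatic; C is V of V, so V7/V.
F7: root F is the dominant; dominant seventh chord there is V7.
Bb: major triad on Bb = scale degree 1 → I.

ii7 - V7/V - V7 - I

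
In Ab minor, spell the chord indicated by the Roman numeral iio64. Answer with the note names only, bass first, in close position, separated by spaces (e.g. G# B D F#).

Fb Bb Db

The numeral's case and figure indicate a diminished triad. In Ab minor its root, the supertonic, is Bb.
That chord is spelled Bb-Db-Fb.
With the 64 figure the chord is in second inversion; from the bass Fb upward in close position it reads Fb-Bb-Db.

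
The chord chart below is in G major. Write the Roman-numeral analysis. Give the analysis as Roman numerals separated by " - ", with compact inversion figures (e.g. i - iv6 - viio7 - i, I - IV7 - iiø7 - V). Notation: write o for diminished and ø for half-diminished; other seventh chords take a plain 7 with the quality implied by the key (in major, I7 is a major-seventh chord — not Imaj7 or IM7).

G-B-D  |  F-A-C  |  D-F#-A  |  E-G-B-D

I - bVII - V - vi7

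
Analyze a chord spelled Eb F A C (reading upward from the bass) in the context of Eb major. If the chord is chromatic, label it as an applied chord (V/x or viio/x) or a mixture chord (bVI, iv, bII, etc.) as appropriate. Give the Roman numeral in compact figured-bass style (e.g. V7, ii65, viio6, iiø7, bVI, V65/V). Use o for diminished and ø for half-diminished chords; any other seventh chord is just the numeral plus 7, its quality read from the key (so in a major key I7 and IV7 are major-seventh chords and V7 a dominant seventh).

Stacked in thirds the chord is F-A-C-Eb: a dominant seventh chord on F.
F is not a diatonic chord root with this quality in Eb major, but it lies a perfect fifth above Bb (V), so the chord functions as an applied dominant of V.
With Eb in the bass the chord is in third inversion, so the figured bass is 42.

V42/V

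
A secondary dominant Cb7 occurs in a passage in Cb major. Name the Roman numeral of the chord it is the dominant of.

The chord is a dominant seventh chord on Cb.
A dominant resolves down a perfect fifth: Cb → Fb. In Cb major, Fb is scale degree 4, i.e. IV.

IV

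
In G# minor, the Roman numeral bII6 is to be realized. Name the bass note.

bII in G# minor has root A; the chord is A-C#-E.
The figure 6 means first inversion — the third is in the bass.

C#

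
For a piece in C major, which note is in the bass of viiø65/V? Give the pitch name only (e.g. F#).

A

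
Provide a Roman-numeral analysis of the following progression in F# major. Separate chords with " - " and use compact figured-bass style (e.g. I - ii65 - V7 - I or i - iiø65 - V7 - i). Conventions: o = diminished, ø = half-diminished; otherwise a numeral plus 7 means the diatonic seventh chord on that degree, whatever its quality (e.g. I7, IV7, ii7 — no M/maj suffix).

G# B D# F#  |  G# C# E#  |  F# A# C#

G#-B-D#-F# has root G#, degree 2 in F# major, so ii7.
G#-C#-E#: root C# is the dominant; major triad there is V64.
F#-A#-C# has root F#, degree 1 in F# major, so I.

ii7 - V64 - I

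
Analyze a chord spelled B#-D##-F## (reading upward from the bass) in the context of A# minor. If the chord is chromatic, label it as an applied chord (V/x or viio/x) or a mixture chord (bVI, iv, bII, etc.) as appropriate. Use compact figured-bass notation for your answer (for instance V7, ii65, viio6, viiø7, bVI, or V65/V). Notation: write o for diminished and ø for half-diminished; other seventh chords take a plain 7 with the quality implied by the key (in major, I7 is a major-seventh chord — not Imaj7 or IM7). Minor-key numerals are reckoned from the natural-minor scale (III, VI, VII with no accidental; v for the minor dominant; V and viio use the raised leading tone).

V/V

Stacked in thirds the chord is B#-D##-F##: a major triad on B#.
B# is not a diatonic chord root with this quality in A# minor, but it lies a perfect fifth above E# (V), so the chord functions as an applied dominant of V.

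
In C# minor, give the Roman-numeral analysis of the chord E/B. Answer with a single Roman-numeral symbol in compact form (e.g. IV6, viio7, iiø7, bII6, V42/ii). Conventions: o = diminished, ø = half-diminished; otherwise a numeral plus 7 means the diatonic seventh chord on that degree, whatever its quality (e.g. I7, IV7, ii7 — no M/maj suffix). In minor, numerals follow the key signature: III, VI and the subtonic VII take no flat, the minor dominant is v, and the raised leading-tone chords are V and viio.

The pitches E-G#-B form a major triad rooted on E.
E is scale degree 3 in C# minor, and a major triad on that degree is written III.
With B in the bass the chord is in second inversion, so the figured bass is 64.

III64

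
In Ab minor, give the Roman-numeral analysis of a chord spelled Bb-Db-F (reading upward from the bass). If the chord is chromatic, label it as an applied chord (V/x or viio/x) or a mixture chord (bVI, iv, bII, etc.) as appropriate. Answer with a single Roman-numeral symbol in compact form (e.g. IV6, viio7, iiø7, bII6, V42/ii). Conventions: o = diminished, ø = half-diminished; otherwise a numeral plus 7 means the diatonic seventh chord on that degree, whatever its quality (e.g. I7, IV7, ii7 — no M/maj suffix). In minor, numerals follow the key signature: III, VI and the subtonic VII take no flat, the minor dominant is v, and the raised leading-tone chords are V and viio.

ii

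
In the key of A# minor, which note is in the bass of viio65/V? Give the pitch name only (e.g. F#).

F##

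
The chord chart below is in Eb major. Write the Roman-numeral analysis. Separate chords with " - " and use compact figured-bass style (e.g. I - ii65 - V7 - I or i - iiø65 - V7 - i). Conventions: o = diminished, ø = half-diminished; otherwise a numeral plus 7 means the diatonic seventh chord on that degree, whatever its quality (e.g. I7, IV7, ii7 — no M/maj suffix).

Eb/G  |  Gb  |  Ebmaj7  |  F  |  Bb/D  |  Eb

Eb/G: root Eb is the tonic; major triad there is I6.
Gb: Gb with this quality isn't in the key; it's bIII, borrowed from the parallel minor.
Ebmaj7: root Eb is the tonic; major seventh chord there is I7.
F: a major triad on F, the applied dominant of V → V/V.
Bb/D has root Bb, degree 5 in Eb major, so V6.
Eb: major triad on Eb = scale degree 1 → I.

I6 - bIII - I7 - V/V - V6 - I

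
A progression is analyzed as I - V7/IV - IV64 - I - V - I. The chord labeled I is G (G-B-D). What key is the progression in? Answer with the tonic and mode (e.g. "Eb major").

G major

The chord G is a major triad rooted on G; its label is I.
If G is scale degree 1 and the mode makes that degree carry a major triad, the tonic is G and the mode is major.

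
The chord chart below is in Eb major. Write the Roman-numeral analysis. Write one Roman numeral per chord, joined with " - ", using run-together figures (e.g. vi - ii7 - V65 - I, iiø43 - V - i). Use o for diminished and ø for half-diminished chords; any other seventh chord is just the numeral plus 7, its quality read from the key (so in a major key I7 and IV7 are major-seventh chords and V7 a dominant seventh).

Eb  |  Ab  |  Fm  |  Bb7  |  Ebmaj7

I - IV - ii - V7 - I7

Eb has root Eb, degree 1 in Eb major, so I.
Ab: major triad on Ab = scale degree 4 → IV.
Fm: root F is the supertonic; minor triad there is ii.
Bb7 has root Bb, degree 5 in Eb major, so V7.
Ebmaj7 has root Eb, degree 1 in Eb major, so I7.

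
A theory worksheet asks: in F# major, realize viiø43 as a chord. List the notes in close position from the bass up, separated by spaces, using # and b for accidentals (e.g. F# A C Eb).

B D# E# G#

The numeral's case and figure indicate a half-diminished seventh chord. In F# major its root, scale degree 7, is E#.
That chord is spelled E#-G#-B-D#.
With the 43 figure the chord is in second inversion; from the bass B upward in close position it reads B-D#-E#-G#.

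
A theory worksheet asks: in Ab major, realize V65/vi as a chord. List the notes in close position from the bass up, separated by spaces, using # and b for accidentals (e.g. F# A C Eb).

V65/vi is a secondary dominant — the dominant seventh of vi. vi in Ab major is F, so the applied chord's root is C, a perfect fifth above.
Building a dominant seventh chord on C gives C-E-G-Bb.
With the 65 figure the chord is in first inversion; from the bass E upward in close position it reads E-G-Bb-C.

E G Bb C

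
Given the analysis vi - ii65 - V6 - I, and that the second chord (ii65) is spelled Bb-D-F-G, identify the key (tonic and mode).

The anchor chord is a minor seventh chord on G, labeled ii65.
ii65 on G implies G is the supertonic; that puts the tonic at F, and the lowercase numeral fits major mode.

F major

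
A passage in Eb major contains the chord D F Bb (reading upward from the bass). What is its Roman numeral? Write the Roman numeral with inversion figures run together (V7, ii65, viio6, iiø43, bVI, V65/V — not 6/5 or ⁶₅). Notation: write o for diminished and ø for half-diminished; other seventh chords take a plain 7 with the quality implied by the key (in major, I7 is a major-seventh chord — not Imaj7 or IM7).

V6

The pitches Bb-D-F form a major triad rooted on Bb.
In Eb major, Bb is the dominant; the diatonic major triad there is V.
With D in the bass the chord is in first inversion, so the figured bass is 6.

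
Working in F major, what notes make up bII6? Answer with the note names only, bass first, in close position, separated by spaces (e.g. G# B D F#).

Bb Db Gb

Scale degree 2 in F major is G; lowering it a half step gives Gb. bII6 is the Neapolitan sixth — a major triad on the lowered second degree, here in its customary first inversion.
So the chord is Gb-Bb-Db, a major triad.
The figured bass 6 indicates first inversion, placing the third (Bb) in the bass: Bb-Db-Gb.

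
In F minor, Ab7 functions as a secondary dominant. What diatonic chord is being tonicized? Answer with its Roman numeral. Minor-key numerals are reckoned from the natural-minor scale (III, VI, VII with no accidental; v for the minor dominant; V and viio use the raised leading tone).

The chord is a dominant seventh chord on Ab.
A dominant resolves down a perfect fifth: Ab → Db. In F minor, Db is scale degree 6, i.e. VI.

VI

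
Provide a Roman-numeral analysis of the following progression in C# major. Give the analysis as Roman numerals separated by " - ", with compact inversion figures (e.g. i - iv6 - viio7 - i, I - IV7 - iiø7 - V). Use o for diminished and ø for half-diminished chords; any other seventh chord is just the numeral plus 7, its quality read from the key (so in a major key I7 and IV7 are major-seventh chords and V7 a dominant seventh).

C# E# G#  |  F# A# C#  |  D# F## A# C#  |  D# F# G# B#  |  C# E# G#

I - IV - V7/V - V43 - I

C#-E#-G#: major triad on C# = scale degree 1 → I.
F#-A#-C#: major triad on F# = scale degree 4 → IV.
D#-F##-A#-C# is the secondary dominant of V (dominant seventh chord on D#): V7/V.
D#-F#-G#-B# has root G#, degree 5 in C# major, so V43.
C#-E#-G# has root C#, degree 1 in C# major, so I.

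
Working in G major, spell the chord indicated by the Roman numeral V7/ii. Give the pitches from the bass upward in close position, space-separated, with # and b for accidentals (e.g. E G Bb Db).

The slash means an applied dominant: we want the dominant of ii. In G major, ii is A minor, and its dominant is built on E.
Building a dominant seventh chord on E gives E-G#-B-D.

E G# B D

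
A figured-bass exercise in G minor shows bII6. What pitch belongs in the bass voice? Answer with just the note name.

C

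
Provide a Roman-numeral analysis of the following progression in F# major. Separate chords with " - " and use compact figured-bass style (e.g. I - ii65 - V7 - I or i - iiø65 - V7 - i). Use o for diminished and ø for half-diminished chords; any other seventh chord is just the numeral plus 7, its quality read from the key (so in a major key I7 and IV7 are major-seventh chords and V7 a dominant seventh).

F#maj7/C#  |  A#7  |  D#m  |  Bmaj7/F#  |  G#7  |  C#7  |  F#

I43 - V7/vi - vi - IV43 - V7/V - V7 - I

F#maj7/C# has root F#, degree 1 in F# major, so I43.
A#7: chromatic; A# is V of vi, so V7/vi.
D#m has root D#, degree 6 in F# major, so vi.
Bmaj7/F#: major seventh chord on B = scale degree 4 → IV43.
G#7: chromatic; G# is V of V, so V7/V.
C#7: dominant seventh chord on C# = scale degree 5 → V7.
F# has root F#, degree 1 in F# major, so I.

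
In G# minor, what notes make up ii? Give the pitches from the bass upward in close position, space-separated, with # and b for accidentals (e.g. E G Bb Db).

A# C# E#

ii is the minor supertonic, borrowed from the parallel major (the Dorian ii). In G# minor that root is A#.
So the chord is A#-C#-E#.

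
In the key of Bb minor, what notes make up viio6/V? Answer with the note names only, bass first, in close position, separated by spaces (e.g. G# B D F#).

G Bb E

The slash marks an applied leading-tone chord: viio of V. In Bb minor, V is F, so the leading tone to it is E, a half step below.
Building a diminished triad on E gives E-G-Bb.
With the 6 figure the chord is in first inversion; from the bass G upward in close position it reads G-Bb-E.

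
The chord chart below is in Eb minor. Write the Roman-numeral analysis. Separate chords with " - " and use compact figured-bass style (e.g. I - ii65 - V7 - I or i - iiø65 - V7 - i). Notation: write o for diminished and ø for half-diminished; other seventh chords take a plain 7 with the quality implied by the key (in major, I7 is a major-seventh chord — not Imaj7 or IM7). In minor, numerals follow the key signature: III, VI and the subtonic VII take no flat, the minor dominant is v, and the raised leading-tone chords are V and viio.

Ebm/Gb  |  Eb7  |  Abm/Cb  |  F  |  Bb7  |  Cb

i6 - V7/iv - iv6 - V/V - V7 - VI

Ebm/Gb: minor triad on Eb = scale degree 1 → i6.
Eb7: a dominant seventh chord on Eb, the applied dominant of iv → V7/iv.
Abm/Cb has root Ab, degree 4 in Eb minor, so iv6.
F is the secondary dominant of V (major triad on F): V/V.
Bb7: dominant seventh chord on Bb = scale degree 5 → V7.
Cb: major triad on Cb = scale degree 6 → VI.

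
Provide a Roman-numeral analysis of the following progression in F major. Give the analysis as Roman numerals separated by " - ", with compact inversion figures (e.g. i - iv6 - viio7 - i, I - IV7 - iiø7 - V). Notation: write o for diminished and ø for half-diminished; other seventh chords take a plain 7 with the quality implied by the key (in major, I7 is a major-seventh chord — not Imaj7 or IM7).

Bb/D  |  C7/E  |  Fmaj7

Bb/D: root Bb is the subdominant; major triad there is IV6.
C7/E: dominant seventh chord on C = scale degree 5 → V65.
Fmaj7 has root F, degree 1 in F major, so I7.

IV6 - V65 - I7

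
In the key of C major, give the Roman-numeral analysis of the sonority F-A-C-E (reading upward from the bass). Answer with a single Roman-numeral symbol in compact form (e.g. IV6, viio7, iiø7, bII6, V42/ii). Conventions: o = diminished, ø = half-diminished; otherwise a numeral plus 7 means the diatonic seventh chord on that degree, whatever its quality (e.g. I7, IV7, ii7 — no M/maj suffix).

IV7

Stacked in thirds the chord is F-A-C-E: a major seventh chord on F.
F is scale degree 4 in C major, and a major seventh chord on that degree is written IV7.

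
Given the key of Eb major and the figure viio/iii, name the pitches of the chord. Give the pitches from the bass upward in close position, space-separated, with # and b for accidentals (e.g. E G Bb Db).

F# A C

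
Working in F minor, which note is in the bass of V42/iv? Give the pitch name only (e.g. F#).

The applied chord V42/iv is rooted on F: F-A-C-Eb.
The figure 42 means third inversion — the seventh is in the bass.

Eb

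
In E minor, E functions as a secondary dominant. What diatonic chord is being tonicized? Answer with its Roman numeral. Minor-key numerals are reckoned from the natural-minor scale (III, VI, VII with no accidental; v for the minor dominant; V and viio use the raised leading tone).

iv

The chord is a major triad on E.
A dominant resolves down a perfect fifth: E → A. In E minor, A is scale degree 4, i.e. iv.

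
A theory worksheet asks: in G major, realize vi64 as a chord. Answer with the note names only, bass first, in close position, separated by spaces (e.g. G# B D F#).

B E G

In G major, scale degree 6 is E, and the diatonic chord built there is a minor triad.
Stacking thirds from E gives E-G-B.
With the 64 figure the chord is in second inversion; from the bass B upward in close position it reads B-E-G.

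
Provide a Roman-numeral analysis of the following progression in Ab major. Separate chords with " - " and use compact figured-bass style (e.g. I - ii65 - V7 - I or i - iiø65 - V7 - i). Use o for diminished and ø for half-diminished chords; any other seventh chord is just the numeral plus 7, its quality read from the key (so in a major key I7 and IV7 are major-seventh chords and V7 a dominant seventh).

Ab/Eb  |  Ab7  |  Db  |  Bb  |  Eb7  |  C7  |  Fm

I64 - V7/IV - IV - V/V - V7 - V7/vi - vi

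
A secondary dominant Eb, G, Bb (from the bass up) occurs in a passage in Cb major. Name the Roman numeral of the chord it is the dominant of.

vi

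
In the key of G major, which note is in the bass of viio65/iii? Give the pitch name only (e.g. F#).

The applied chord viio65/iii is rooted on A#: A#-C#-E-G.
The figure 65 means first inversion — the third is in the bass.

C#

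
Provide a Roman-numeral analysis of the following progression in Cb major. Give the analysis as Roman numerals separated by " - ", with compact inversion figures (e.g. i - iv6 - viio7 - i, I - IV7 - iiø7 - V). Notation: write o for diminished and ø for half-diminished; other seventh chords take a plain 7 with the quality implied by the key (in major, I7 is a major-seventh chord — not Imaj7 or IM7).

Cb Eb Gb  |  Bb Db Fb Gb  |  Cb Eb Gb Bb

Cb-Eb-Gb: major triad on Cb = scale degree 1 → I.
Bb-Db-Fb-Gb: dominant seventh chord on Gb = scale degree 5 → V65.
Cb-Eb-Gb-Bb: major seventh chord on Cb = scale degree 1 → I7.

I - V65 - I7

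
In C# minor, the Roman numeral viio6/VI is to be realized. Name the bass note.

The applied chord viio6/VI is rooted on G#: G#-B-D.
The figure 6 means first inversion — the third is in the bass.

B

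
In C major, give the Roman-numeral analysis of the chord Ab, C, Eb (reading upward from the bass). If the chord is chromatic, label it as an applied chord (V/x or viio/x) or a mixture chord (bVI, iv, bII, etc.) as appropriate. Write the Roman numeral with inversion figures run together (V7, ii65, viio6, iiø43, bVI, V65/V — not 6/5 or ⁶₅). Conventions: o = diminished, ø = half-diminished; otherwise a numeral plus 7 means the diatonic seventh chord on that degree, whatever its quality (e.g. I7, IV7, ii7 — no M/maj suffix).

bVI

Stacked in thirds the chord is Ab-C-Eb: a major triad on Ab.
Ab is the lowered sixth degree of C major (diatonic 6 would be A). This is a major triad on the lowered sixth degree, borrowed from the parallel minor.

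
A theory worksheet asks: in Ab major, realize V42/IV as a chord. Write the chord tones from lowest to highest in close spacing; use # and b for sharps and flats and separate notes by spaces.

Gb Ab C Eb

The slash means an applied dominant: we want the dominant of IV. In Ab major, IV is Db major, and its dominant is built on Ab.
Building a dominant seventh chord on Ab gives Ab-C-Eb-Gb.
The figured bass 42 indicates third inversion, placing the seventh (Gb) in the bass: Gb-Ab-C-Eb.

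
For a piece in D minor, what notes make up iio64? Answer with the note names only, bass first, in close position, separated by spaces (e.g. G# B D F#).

In D minor, the second degree is E, and the diatonic chord built there is a diminished triad.
That chord is spelled E-G-Bb.
The figured bass 64 indicates second inversion, placing the fifth (Bb) in the bass: Bb-E-G.

Bb E G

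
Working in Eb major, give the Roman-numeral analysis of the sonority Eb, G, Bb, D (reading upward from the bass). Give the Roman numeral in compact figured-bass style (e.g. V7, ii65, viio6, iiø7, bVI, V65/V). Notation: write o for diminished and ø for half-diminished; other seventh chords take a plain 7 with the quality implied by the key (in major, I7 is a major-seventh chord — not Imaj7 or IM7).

I7

The pitches Eb-G-Bb-D form a major seventh chord rooted on Eb.
Eb is scale degree 1 in Eb major, and a major seventh chord on that degree is written I7.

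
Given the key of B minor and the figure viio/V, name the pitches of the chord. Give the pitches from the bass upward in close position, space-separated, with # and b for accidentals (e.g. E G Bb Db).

The slash marks an applied leading-tone chord: viio of V. In B minor, V is F#, so the leading tone to it is E#, a half step below.
Building a diminished triad on E# gives E#-G#-B.

E# G# B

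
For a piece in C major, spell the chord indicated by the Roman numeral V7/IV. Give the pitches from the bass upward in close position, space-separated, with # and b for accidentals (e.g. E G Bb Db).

The slash means an applied dominant: we want the dominant of IV. In C major, IV is F major, and its dominant is built on C.
Building a dominant seventh chord on C gives C-E-G-Bb.

C E G Bb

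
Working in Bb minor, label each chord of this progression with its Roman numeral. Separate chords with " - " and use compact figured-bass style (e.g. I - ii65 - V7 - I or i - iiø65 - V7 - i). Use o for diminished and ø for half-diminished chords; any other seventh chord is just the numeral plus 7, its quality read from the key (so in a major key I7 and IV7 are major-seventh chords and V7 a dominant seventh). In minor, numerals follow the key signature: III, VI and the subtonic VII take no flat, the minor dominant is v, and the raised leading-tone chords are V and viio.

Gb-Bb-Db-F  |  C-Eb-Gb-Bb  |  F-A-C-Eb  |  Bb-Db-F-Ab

VI7 - iiø7 - V7 - i7

Gb-Bb-Db-F: major seventh chord on Gb = scale degree 6 → VI7.
C-Eb-Gb-Bb has root C, degree 2 in Bb minor, so iiø7.
F-A-C-Eb: root F is the dominant; dominant seventh chord there is V7.
Bb-Db-F-Ab has root Bb, degree 1 in Bb minor, so i7.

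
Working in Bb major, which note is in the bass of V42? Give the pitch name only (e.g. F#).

V in Bb major has root F; the chord is F-A-C-Eb.
The figure 42 means third inversion — the seventh is in the bass.

Eb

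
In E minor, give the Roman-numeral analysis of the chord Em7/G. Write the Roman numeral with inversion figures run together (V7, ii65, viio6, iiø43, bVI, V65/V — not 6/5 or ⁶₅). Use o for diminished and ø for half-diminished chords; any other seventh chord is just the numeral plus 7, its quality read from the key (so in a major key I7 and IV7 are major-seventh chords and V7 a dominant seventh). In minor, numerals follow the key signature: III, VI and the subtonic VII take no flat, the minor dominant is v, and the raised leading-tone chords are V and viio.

The pitches E-G-B-D form a minor seventh chord rooted on E.
In E minor, E is the tonic; the diatonic minor seventh chord there is i7.
With G in the bass the chord is in first inversion, so the figured bass is 65.

i65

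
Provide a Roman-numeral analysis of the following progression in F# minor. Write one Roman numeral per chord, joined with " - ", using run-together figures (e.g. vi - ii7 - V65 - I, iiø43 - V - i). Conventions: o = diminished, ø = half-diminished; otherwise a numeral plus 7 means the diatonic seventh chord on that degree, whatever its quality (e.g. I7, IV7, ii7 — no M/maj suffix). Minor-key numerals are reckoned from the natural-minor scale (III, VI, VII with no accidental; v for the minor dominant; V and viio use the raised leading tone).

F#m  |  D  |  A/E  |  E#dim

i - VI - III64 - viio

F#m: minor triad on F# = scale degree 1 → i.
D: root D is the submediant; major triad there is VI.
A/E: major triad on A = scale degree 3 → III64.
E#dim: diminished triad on E# = scale degree 7 → viio.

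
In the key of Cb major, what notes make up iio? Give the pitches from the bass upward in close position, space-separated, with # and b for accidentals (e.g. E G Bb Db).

Db Fb Abb

Scale degree 2 in Cb major is Db; here the chord built on it is altered to a diminished triad. iio is the diminished supertonic triad, borrowed from the parallel minor.
So the chord is Db-Fb-Abb, a diminished triad.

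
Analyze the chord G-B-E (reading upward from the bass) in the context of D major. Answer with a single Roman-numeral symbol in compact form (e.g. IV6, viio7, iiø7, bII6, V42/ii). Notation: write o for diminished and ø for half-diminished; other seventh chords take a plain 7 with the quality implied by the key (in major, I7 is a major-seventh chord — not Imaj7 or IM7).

Stacked in thirds the chord is E-G-B: a minor triad on E.
E is scale degree 2 in D major, and a minor triad on that degree is written ii.
With G in the bass the chord is in first inversion, so the figured bass is 6.

ii6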